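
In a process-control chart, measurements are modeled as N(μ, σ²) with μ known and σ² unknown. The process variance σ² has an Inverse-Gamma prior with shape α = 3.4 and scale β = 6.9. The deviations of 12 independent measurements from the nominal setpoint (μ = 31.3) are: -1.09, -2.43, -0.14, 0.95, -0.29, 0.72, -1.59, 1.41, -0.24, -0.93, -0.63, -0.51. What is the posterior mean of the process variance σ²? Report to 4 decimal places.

1.6972

With known mean μ and an Inverse-Gamma(α, β) prior on σ², the Normal likelihood is conjugate: posterior is Inv-Gamma(α + n/2, β + Σ(xᵢ−μ)²/2).
Σ(xᵢ−μ)² = (-1.09)² + (-2.43)² + (-0.14)² + (0.95)² + (-0.29)² + (0.72)² + (-1.59)² + (1.41)² + (-0.24)² + (-0.93)² + (-0.63)² + (-0.51)² = 14.7133.
Posterior: Inv-Gamma(3.4 + 12/2, 6.9 + 14.7133/2) = Inv-Gamma(9.40, 14.25665).
E[σ²|data] = β/(α−1) = 14.25665/8.40 = 1.6972.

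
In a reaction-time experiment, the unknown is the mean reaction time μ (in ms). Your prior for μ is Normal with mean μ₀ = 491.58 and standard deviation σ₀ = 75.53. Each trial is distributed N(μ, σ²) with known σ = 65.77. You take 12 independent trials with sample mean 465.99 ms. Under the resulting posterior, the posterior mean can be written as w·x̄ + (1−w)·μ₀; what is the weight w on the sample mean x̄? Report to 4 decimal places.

For Normal data with known variance σ², a Normal(μ₀, σ₀²) prior on μ is conjugate. Posterior precision = 1/σ₀² + n/σ²; posterior mean is the precision-weighted average of μ₀ and x̄.
σ₀² = 75.53² = 5704.7809, σ² = 65.77² = 4325.6929. Prior precision 1/σ₀² = 1/5704.7809; data precision n/σ² = 12/4325.6929.
w = (n/σ²)/(1/σ₀² + n/σ²) = n·σ₀²/(σ² + n·σ₀²) = 12·5704.7809/(4325.6929 + 12·5704.7809) = 68457.3708/72783.0637 = 0.9406.

0.9406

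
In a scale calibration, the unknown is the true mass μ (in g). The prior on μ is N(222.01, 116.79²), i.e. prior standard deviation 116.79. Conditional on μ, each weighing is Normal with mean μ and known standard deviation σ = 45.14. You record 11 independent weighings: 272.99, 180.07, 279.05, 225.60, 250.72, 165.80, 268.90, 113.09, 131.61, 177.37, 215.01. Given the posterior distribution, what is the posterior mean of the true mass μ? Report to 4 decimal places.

207.4890

For Normal data with known variance σ², a Normal(μ₀, σ₀²) prior on μ is conjugate. Posterior precision = 1/σ₀² + n/σ²; posterior mean is the precision-weighted average of μ₀ and x̄.
Σxᵢ = 272.99 + 180.07 + 279.05 + 225.60 + 250.72 + 165.80 + 268.90 + 113.09 + 131.61 + 177.37 + 215.01 = 2280.21, so n·x̄ = 2280.21.
σ₀² = 116.79² = 13639.9041, σ² = 45.14² = 2037.6196; σ² + n·σ₀² = 2037.6196 + 11·13639.9041 = 152076.5647.
Posterior mean = (μ₀/σ₀² + n·x̄/σ²)/(1/σ₀² + n/σ²) = (σ²·μ₀ + σ₀²·n·x̄)/(σ² + n·σ₀²) = (2037.6196·222.01 + 13639.9041·2280.21)/152076.5647 = 31554217.655257/152076.5647 = 207.4890.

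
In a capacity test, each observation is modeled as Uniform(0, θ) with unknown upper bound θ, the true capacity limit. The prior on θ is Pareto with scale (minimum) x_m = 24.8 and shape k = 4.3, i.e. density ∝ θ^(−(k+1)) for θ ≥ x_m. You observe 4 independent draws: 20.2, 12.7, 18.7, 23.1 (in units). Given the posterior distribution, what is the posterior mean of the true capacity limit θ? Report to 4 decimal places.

A Pareto(scale x_m, shape k) prior on the upper bound θ of Uniform(0, θ) is conjugate: posterior is Pareto(max(x_m, max xᵢ), k + n).
Sample maximum = 23.1; prior scale x_m = 24.8 → posterior scale = max = 24.8.
Posterior shape = 4.3 + 4 = 8.3.
E[θ|data] = k·x_m/(k−1) = 8.3·24.8/7.3 = 28.1973.

28.1973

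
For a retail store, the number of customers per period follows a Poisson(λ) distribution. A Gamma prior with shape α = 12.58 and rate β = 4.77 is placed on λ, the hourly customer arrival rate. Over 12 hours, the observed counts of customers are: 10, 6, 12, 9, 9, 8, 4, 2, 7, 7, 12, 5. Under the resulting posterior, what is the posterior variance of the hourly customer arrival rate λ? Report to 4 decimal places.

With a Gamma(shape α, rate β) prior, the Poisson likelihood is conjugate: the posterior is Gamma(α + ΣXᵢ, β + n).
Sum of counts S = 91 over n = 12 hours.
Posterior: Gamma(α+S, β+n) = Gamma(12.58+91, 4.77+12) = Gamma(103.58, 16.77).
Var = α/β² = 103.58/16.77² = 0.3683.

0.3683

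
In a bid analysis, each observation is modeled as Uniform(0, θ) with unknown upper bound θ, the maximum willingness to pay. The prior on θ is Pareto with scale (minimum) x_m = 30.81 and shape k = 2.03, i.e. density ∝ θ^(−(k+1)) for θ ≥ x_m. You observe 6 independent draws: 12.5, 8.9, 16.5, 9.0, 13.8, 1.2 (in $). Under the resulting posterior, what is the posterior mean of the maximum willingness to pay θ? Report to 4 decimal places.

A Pareto(scale x_m, shape k) prior on the upper bound θ of Uniform(0, θ) is conjugate: posterior is Pareto(max(x_m, max xᵢ), k + n).
Sample maximum = 16.5; prior scale x_m = 30.81 → posterior scale = max = 30.81.
Posterior shape = 2.03 + 6 = 8.03.
E[θ|data] = k·x_m/(k−1) = 8.03·30.81/7.03 = 35.1926.

35.1926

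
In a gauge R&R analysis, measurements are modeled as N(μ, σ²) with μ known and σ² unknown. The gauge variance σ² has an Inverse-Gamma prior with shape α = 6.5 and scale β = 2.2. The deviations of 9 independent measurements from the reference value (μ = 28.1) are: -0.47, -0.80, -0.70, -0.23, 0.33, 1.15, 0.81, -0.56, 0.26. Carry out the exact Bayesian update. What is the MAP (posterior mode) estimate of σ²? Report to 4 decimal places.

With known mean μ and an Inverse-Gamma(α, β) prior on σ², the Normal likelihood is conjugate: posterior is Inv-Gamma(α + n/2, β + Σ(xᵢ−μ)²/2).
Σ(xᵢ−μ)² = (-0.47)² + (-0.80)² + (-0.70)² + (-0.23)² + (0.33)² + (1.15)² + (0.81)² + (-0.56)² + (0.26)² = 3.8725.
Posterior: Inv-Gamma(6.5 + 9/2, 2.2 + 3.8725/2) = Inv-Gamma(11.00, 4.13625).
Mode = β/(α+1) = 4.13625/12.00 = 0.3447.

0.3447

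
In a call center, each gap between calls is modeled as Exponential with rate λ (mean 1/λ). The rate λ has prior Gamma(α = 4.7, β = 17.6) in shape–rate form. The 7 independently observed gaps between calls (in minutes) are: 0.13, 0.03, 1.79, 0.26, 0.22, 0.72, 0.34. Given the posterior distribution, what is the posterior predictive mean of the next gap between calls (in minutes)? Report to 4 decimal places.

1.9710

With a Gamma(shape α, rate β) prior on the exponential rate λ, the posterior after n observations with total T = Σxᵢ is Gamma(α+n, β+T).
Sum of observations T = 3.49 minutes; n = 7.
Posterior: Gamma(4.7+7, 17.6+3.49) = Gamma(11.7, 21.09).
The predictive distribution for the next observation is Lomax; its mean is β/(α−1) = 21.09/10.7 = 1.9710.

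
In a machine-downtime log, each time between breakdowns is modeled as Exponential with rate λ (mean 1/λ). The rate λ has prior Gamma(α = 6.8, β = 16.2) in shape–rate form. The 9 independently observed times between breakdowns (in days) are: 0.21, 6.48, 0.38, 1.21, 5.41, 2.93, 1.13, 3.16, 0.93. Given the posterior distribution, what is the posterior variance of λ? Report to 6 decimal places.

0.010919

With a Gamma(shape α, rate β) prior on the exponential rate λ, the posterior after n observations with total T = Σxᵢ is Gamma(α+n, β+T).
Sum of observations T = 21.84 days; n = 9.
Posterior: Gamma(6.8+9, 16.2+21.84) = Gamma(15.8, 38.04).
Var = α/β² = 0.010919.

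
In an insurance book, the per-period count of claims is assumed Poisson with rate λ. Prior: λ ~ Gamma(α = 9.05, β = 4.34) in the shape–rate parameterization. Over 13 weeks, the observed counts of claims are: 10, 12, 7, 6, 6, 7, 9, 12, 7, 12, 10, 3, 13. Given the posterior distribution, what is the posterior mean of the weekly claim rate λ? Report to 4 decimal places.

7.0963

With a Gamma(shape α, rate β) prior, the Poisson likelihood is conjugate: the posterior is Gamma(α + ΣXᵢ, β + n).
Sum of counts S = 114 over n = 13 weeks.
Posterior: Gamma(α+S, β+n) = Gamma(9.05+114, 4.34+13) = Gamma(123.05, 17.34).
Posterior mean = α/β = 123.05/17.34 = 7.0963.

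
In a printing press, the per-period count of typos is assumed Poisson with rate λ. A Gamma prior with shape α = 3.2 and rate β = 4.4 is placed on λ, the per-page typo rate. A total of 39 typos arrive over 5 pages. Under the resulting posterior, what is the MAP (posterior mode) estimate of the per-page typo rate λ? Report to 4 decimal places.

4.3830

With a Gamma(shape α, rate β) prior, the Poisson likelihood is conjugate: the posterior is Gamma(α + ΣXᵢ, β + n).
Posterior: Gamma(α+S, β+n) = Gamma(3.2+39, 4.4+5) = Gamma(42.2, 9.4).
Mode of Gamma(α,β) for α≥1 is (α−1)/β = 41.2/9.4 = 4.3830.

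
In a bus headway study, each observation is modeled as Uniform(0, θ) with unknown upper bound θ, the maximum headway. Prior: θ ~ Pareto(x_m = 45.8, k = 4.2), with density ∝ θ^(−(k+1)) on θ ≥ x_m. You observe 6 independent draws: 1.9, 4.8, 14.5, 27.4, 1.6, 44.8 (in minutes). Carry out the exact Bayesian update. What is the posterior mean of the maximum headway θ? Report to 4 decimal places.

A Pareto(scale x_m, shape k) prior on the upper bound θ of Uniform(0, θ) is conjugate: posterior is Pareto(max(x_m, max xᵢ), k + n).
Sample maximum = 44.8; prior scale x_m = 45.8 → posterior scale = max = 45.8.
Posterior shape = 4.2 + 6 = 10.2.
E[θ|data] = k·x_m/(k−1) = 10.2·45.8/9.2 = 50.7783.

50.7783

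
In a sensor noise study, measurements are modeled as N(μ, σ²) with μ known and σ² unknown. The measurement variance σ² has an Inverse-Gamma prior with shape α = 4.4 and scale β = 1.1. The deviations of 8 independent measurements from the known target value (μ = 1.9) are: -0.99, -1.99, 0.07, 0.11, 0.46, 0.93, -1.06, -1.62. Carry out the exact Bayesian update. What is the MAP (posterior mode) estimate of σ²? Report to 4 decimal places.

0.6373

With known mean μ and an Inverse-Gamma(α, β) prior on σ², the Normal likelihood is conjugate: posterior is Inv-Gamma(α + n/2, β + Σ(xᵢ−μ)²/2).
Σ(xᵢ−μ)² = (-0.99)² + (-1.99)² + (0.07)² + (0.11)² + (0.46)² + (0.93)² + (-1.06)² + (-1.62)² = 9.7817.
Posterior: Inv-Gamma(4.4 + 8/2, 1.1 + 9.7817/2) = Inv-Gamma(8.40, 5.99085).
Mode = β/(α+1) = 5.99085/9.40 = 0.6373.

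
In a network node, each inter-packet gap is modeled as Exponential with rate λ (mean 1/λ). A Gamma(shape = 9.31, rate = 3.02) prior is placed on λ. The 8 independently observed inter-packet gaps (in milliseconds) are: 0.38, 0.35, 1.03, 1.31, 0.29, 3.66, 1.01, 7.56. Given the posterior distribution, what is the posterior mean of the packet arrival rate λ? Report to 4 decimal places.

With a Gamma(shape α, rate β) prior on the exponential rate λ, the posterior after n observations with total T = Σxᵢ is Gamma(α+n, β+T).
Sum of observations T = 15.59 milliseconds; n = 8.
Posterior: Gamma(9.31+8, 3.02+15.59) = Gamma(17.31, 18.61).
Posterior mean of λ = α/β = 17.31/18.61 = 0.9301.

0.9301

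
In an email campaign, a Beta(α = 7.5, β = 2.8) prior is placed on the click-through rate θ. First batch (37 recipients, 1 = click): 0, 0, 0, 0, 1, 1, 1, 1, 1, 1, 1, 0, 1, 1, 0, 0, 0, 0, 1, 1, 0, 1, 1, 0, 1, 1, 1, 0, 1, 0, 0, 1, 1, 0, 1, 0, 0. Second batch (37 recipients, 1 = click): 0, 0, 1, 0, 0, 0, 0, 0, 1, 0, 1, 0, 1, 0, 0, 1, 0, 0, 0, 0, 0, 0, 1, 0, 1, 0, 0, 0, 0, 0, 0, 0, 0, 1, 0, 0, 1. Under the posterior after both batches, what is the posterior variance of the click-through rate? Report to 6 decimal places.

The Beta prior is conjugate to a Binomial/Bernoulli likelihood; the update adds successes to α and failures to β.
After batch 1: Beta(7.5+20, 2.8+17) = Beta(27.5, 19.8).
After batch 2: Beta(27.5+9, 19.8+28) = Beta(36.5, 47.8).
Var = αβ/((α+β)²(α+β+1)) = 36.5·47.8/(84.3²·85.3) = 0.002878.

0.002878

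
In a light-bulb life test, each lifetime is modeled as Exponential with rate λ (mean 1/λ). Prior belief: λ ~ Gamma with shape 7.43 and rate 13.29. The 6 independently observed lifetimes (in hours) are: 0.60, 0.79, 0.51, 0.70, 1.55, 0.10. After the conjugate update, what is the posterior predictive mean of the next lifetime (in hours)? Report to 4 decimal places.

1.4111

With a Gamma(shape α, rate β) prior on the exponential rate λ, the posterior after n observations with total T = Σxᵢ is Gamma(α+n, β+T).
Sum of observations T = 4.25 hours; n = 6.
Posterior: Gamma(7.43+6, 13.29+4.25) = Gamma(13.43, 17.54).
The predictive distribution for the next observation is Lomax; its mean is β/(α−1) = 17.54/12.43 = 1.4111.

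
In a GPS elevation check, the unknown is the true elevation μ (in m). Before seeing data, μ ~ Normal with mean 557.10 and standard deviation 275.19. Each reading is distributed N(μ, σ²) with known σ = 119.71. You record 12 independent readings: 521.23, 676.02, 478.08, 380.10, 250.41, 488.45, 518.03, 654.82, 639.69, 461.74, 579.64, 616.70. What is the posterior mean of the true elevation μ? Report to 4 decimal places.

522.6196

For Normal data with known variance σ², a Normal(μ₀, σ₀²) prior on μ is conjugate. Posterior precision = 1/σ₀² + n/σ²; posterior mean is the precision-weighted average of μ₀ and x̄.
Σxᵢ = 521.23 + 676.02 + 478.08 + 380.10 + 250.41 + 488.45 + 518.03 + 654.82 + 639.69 + 461.74 + 579.64 + 616.70 = 6264.91, so n·x̄ = 6264.91.
σ₀² = 275.19² = 75729.5361, σ² = 119.71² = 14330.4841; σ² + n·σ₀² = 14330.4841 + 12·75729.5361 = 923084.9173.
Posterior mean = (μ₀/σ₀² + n·x̄/σ²)/(1/σ₀² + n/σ²) = (σ²·μ₀ + σ₀²·n·x̄)/(σ² + n·σ₀²) = (14330.4841·557.10 + 75729.5361·6264.91)/923084.9173 = 482422240.700361/923084.9173 = 522.6196.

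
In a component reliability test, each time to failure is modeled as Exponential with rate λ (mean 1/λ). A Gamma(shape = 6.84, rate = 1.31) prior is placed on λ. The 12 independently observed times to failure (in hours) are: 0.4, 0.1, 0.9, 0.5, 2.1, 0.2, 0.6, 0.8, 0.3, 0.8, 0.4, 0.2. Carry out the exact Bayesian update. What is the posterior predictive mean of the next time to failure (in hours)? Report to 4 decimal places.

0.4826

With a Gamma(shape α, rate β) prior on the exponential rate λ, the posterior after n observations with total T = Σxᵢ is Gamma(α+n, β+T).
Sum of observations T = 7.3 hours; n = 12.
Posterior: Gamma(6.84+12, 1.31+7.3) = Gamma(18.84, 8.61).
The predictive distribution for the next observation is Lomax; its mean is β/(α−1) = 8.61/17.84 = 0.4826.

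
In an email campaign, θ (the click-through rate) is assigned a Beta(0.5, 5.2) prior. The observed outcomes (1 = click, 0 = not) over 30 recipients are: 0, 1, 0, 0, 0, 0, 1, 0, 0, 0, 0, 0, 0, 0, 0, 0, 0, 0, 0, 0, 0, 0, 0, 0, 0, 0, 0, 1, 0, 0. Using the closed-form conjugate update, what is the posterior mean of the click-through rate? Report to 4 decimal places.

0.0980

The Beta prior is conjugate to a Binomial/Bernoulli likelihood; the update adds successes to α and failures to β.
Posterior: Beta(α+k, β+n−k) = Beta(0.5+3, 5.2+27) = Beta(3.5, 32.2).
Posterior mean = α/(α+β) = 3.5/35.7 = 0.0980.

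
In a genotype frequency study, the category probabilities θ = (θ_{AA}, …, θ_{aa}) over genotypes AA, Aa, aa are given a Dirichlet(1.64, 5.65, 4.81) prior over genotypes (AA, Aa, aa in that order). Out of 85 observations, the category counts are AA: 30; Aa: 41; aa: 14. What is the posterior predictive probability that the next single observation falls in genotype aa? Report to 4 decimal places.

The Dirichlet prior is conjugate to the Multinomial likelihood: each posterior αⱼ = prior αⱼ + observed count nⱼ.
Posterior concentration: (31.64, 46.65, 18.81), total = 97.10.
P(next = aa | data) = α_{aa}/Σα = 0.1937.

0.1937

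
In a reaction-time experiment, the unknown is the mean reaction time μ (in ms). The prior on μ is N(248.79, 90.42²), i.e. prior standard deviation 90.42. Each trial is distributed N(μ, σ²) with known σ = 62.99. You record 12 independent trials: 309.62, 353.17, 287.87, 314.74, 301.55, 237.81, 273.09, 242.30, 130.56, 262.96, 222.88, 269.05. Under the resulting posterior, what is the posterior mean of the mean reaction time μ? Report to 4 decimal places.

266.4203

For Normal data with known variance σ², a Normal(μ₀, σ₀²) prior on μ is conjugate. Posterior precision = 1/σ₀² + n/σ²; posterior mean is the precision-weighted average of μ₀ and x̄.
Σxᵢ = 309.62 + 353.17 + 287.87 + 314.74 + 301.55 + 237.81 + 273.09 + 242.30 + 130.56 + 262.96 + 222.88 + 269.05 = 3205.6, so n·x̄ = 3205.6.
σ₀² = 90.42² = 8175.7764, σ² = 62.99² = 3967.7401; σ² + n·σ₀² = 3967.7401 + 12·8175.7764 = 102077.0569.
Posterior mean = (μ₀/σ₀² + n·x̄/σ²)/(1/σ₀² + n/σ²) = (σ²·μ₀ + σ₀²·n·x̄)/(σ² + n·σ₀²) = (3967.7401·248.79 + 8175.7764·3205.6)/102077.0569 = 27195402.887319/102077.0569 = 266.4203.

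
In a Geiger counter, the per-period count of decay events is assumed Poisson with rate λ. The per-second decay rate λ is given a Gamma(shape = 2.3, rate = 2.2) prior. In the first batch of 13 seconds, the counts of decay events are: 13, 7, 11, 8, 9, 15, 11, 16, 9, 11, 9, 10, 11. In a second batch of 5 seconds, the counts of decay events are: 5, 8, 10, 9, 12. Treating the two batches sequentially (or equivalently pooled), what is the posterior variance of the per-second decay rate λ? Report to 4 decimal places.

With a Gamma(shape α, rate β) prior, the Poisson likelihood is conjugate: the posterior is Gamma(α + ΣXᵢ, β + n).
Batch 1: sum of counts S = 140 over n = 13 seconds.
After batch 1: Gamma(α+S, β+n) = Gamma(2.3+140, 2.2+13) = Gamma(142.3, 15.2).
Batch 2: sum of counts S = 44 over n = 5 seconds.
After batch 2: Gamma(α+S, β+n) = Gamma(142.3+44, 15.2+5) = Gamma(186.3, 20.2).
Var = α/β² = 186.3/20.2² = 0.4566.

0.4566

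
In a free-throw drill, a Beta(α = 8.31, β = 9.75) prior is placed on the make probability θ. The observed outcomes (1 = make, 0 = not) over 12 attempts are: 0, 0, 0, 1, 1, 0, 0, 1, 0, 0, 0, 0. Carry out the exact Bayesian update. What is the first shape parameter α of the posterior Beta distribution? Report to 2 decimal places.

The Beta prior is conjugate to a Binomial/Bernoulli likelihood; the update adds successes to α and failures to β.
Posterior: Beta(α+k, β+n−k) = Beta(8.31+3, 9.75+9) = Beta(11.31, 18.75).
Posterior α = 11.31.

11.31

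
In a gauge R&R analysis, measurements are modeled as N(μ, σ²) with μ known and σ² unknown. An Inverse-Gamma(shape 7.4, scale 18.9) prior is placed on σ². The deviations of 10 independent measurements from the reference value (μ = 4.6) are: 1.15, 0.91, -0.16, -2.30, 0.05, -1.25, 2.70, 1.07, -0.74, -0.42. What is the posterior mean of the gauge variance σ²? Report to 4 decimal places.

2.4557

With known mean μ and an Inverse-Gamma(α, β) prior on σ², the Normal likelihood is conjugate: posterior is Inv-Gamma(α + n/2, β + Σ(xᵢ−μ)²/2).
Σ(xᵢ−μ)² = (1.15)² + (0.91)² + (-0.16)² + (-2.30)² + (0.05)² + (-1.25)² + (2.70)² + (1.07)² + (-0.74)² + (-0.42)² = 18.1901.
Posterior: Inv-Gamma(7.4 + 10/2, 18.9 + 18.1901/2) = Inv-Gamma(12.40, 27.99505).
E[σ²|data] = β/(α−1) = 27.99505/11.40 = 2.4557.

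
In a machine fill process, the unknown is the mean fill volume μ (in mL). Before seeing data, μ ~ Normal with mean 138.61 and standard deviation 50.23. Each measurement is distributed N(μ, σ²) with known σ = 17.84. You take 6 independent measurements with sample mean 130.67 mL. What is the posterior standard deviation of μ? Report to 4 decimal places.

For Normal data with known variance σ², a Normal(μ₀, σ₀²) prior on μ is conjugate. Posterior precision = 1/σ₀² + n/σ²; posterior mean is the precision-weighted average of μ₀ and x̄.
σ₀² = 50.23² = 2523.0529, σ² = 17.84² = 318.2656; σ² + n·σ₀² = 318.2656 + 6·2523.0529 = 15456.583.
Posterior precision = 1/σ₀² + n/σ² = 1/2523.0529 + 6/318.2656 = (σ² + n·σ₀²)/(σ₀²σ²) = 15456.583/(2523.0529·318.2656); posterior variance σₙ² = σ₀²σ²/(σ² + n·σ₀²) = 2523.0529·318.2656/15456.583 = 51.952035.
Posterior SD = √σₙ² = √(2523.0529·318.2656/15456.583) = 7.2078.

7.2078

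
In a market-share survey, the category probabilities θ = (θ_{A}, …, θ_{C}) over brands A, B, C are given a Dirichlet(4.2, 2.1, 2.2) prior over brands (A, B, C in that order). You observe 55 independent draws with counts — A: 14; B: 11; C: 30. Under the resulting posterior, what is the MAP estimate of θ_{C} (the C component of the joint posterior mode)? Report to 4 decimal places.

0.5157

The Dirichlet prior is conjugate to the Multinomial likelihood: each posterior αⱼ = prior αⱼ + observed count nⱼ.
Posterior concentration: (18.2, 13.1, 32.2), total = 63.5.
Joint mode component: (α_{C}−1)/(Σα−K) = 31.2/60.5 = 0.5157.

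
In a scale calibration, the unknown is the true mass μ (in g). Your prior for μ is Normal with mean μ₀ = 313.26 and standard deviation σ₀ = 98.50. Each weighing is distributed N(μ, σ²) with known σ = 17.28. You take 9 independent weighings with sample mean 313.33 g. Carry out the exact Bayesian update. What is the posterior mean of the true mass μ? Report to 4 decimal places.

For Normal data with known variance σ², a Normal(μ₀, σ₀²) prior on μ is conjugate. Posterior precision = 1/σ₀² + n/σ²; posterior mean is the precision-weighted average of μ₀ and x̄.
n·x̄ = 9·313.33 = 2819.97.
σ₀² = 98.50² = 9702.25, σ² = 17.28² = 298.5984; σ² + n·σ₀² = 298.5984 + 9·9702.25 = 87618.8484.
Posterior mean = (μ₀/σ₀² + n·x̄/σ²)/(1/σ₀² + n/σ²) = (σ²·μ₀ + σ₀²·n·x̄)/(σ² + n·σ₀²) = (298.5984·313.26 + 9702.25·2819.97)/87618.8484 = 27453592.867284/87618.8484 = 313.3298.

313.3298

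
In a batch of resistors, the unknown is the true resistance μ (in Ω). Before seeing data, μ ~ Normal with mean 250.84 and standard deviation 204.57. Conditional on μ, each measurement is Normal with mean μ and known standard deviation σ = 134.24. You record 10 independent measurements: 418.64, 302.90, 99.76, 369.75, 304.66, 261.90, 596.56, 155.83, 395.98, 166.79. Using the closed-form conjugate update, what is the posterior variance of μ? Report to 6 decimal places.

For Normal data with known variance σ², a Normal(μ₀, σ₀²) prior on μ is conjugate. Posterior precision = 1/σ₀² + n/σ²; posterior mean is the precision-weighted average of μ₀ and x̄.
σ₀² = 204.57² = 41848.8849, σ² = 134.24² = 18020.3776; σ² + n·σ₀² = 18020.3776 + 10·41848.8849 = 436509.2266.
Posterior precision = 1/σ₀² + n/σ² = 1/41848.8849 + 10/18020.3776 = (σ² + n·σ₀²)/(σ₀²σ²) = 436509.2266/(41848.8849·18020.3776); posterior variance σₙ² = σ₀²σ²/(σ² + n·σ₀²) = 41848.8849·18020.3776/436509.2266 = 1727.644371.

1727.644371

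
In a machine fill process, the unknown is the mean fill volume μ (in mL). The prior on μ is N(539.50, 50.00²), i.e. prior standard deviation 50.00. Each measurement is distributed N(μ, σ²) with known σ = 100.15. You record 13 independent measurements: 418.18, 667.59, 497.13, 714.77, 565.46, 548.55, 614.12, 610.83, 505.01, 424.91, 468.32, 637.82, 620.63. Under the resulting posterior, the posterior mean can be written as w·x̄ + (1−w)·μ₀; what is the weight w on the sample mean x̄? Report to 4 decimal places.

For Normal data with known variance σ², a Normal(μ₀, σ₀²) prior on μ is conjugate. Posterior precision = 1/σ₀² + n/σ²; posterior mean is the precision-weighted average of μ₀ and x̄.
σ₀² = 50.00² = 2500, σ² = 100.15² = 10030.0225. Prior precision 1/σ₀² = 1/2500; data precision n/σ² = 13/10030.0225.
w = (n/σ²)/(1/σ₀² + n/σ²) = n·σ₀²/(σ² + n·σ₀²) = 13·2500/(10030.0225 + 13·2500) = 32500/42530.0225 = 0.7642.

0.7642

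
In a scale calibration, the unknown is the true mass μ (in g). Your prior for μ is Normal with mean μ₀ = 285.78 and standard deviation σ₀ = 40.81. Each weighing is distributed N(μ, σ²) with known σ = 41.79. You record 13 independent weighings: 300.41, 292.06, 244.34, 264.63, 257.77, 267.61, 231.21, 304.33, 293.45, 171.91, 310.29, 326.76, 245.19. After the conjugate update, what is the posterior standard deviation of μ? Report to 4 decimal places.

11.1495

For Normal data with known variance σ², a Normal(μ₀, σ₀²) prior on μ is conjugate. Posterior precision = 1/σ₀² + n/σ²; posterior mean is the precision-weighted average of μ₀ and x̄.
σ₀² = 40.81² = 1665.4561, σ² = 41.79² = 1746.4041; σ² + n·σ₀² = 1746.4041 + 13·1665.4561 = 23397.3334.
Posterior precision = 1/σ₀² + n/σ² = 1/1665.4561 + 13/1746.4041 = (σ² + n·σ₀²)/(σ₀²σ²) = 23397.3334/(1665.4561·1746.4041); posterior variance σₙ² = σ₀²σ²/(σ² + n·σ₀²) = 1665.4561·1746.4041/23397.3334 = 124.311575.
Posterior SD = √σₙ² = √(1665.4561·1746.4041/23397.3334) = 11.1495.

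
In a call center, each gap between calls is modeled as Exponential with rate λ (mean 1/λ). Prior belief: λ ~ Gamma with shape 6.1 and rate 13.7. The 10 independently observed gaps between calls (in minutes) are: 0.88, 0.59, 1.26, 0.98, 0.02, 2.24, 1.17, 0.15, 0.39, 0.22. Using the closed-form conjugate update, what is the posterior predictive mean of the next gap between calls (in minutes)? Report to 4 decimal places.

1.4305

With a Gamma(shape α, rate β) prior on the exponential rate λ, the posterior after n observations with total T = Σxᵢ is Gamma(α+n, β+T).
Sum of observations T = 7.90 minutes; n = 10.
Posterior: Gamma(6.1+10, 13.7+7.90) = Gamma(16.1, 21.60).
The predictive distribution for the next observation is Lomax; its mean is β/(α−1) = 21.60/15.1 = 1.4305.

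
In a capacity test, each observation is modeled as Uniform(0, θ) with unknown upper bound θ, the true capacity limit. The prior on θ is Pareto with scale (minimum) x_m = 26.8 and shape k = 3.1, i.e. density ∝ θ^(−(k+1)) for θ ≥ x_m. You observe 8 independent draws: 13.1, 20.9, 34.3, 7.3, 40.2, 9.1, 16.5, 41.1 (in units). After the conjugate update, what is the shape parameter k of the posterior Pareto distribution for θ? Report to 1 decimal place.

11.1

A Pareto(scale x_m, shape k) prior on the upper bound θ of Uniform(0, θ) is conjugate: posterior is Pareto(max(x_m, max xᵢ), k + n).
Sample maximum = 41.1; prior scale x_m = 26.8 → posterior scale = max = 41.1.
Posterior shape = 3.1 + 8 = 11.1.
Posterior shape k = 11.1.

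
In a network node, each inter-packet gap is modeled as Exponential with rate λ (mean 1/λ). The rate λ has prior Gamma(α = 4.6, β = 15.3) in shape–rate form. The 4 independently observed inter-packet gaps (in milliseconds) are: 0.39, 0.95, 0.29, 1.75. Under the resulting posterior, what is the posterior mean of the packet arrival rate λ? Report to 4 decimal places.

With a Gamma(shape α, rate β) prior on the exponential rate λ, the posterior after n observations with total T = Σxᵢ is Gamma(α+n, β+T).
Sum of observations T = 3.38 milliseconds; n = 4.
Posterior: Gamma(4.6+4, 15.3+3.38) = Gamma(8.6, 18.68).
Posterior mean of λ = α/β = 8.6/18.68 = 0.4604.

0.4604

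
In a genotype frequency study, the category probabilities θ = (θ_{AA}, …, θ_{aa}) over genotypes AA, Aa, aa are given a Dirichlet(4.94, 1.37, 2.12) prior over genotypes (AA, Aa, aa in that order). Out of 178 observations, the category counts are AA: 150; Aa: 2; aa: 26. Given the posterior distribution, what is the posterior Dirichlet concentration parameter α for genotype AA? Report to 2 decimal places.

The Dirichlet prior is conjugate to the Multinomial likelihood: each posterior αⱼ = prior αⱼ + observed count nⱼ.
Posterior concentration: (154.94, 3.37, 28.12), total = 186.43.
α_{AA} = 4.94 + 150 = 154.94.

154.94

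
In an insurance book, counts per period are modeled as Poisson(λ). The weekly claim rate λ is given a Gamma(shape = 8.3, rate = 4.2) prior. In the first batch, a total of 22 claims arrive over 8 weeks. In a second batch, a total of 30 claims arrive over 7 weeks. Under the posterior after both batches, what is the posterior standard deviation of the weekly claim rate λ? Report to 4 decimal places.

0.4044

With a Gamma(shape α, rate β) prior, the Poisson likelihood is conjugate: the posterior is Gamma(α + ΣXᵢ, β + n).
After batch 1: Gamma(α+S, β+n) = Gamma(8.3+22, 4.2+8) = Gamma(30.3, 12.2).
After batch 2: Gamma(α+S, β+n) = Gamma(30.3+30, 12.2+7) = Gamma(60.3, 19.2).
SD = √α/β = √60.3/19.2 = 0.4044.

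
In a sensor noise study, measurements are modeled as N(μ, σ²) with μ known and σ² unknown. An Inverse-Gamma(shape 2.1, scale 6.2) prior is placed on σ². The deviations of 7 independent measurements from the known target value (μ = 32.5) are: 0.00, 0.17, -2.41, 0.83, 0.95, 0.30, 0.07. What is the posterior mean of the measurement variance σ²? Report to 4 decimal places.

With known mean μ and an Inverse-Gamma(α, β) prior on σ², the Normal likelihood is conjugate: posterior is Inv-Gamma(α + n/2, β + Σ(xᵢ−μ)²/2).
Σ(xᵢ−μ)² = (0.00)² + (0.17)² + (-2.41)² + (0.83)² + (0.95)² + (0.30)² + (0.07)² = 7.5233.
Posterior: Inv-Gamma(2.1 + 7/2, 6.2 + 7.5233/2) = Inv-Gamma(5.60, 9.96165).
E[σ²|data] = β/(α−1) = 9.96165/4.60 = 2.1656.

2.1656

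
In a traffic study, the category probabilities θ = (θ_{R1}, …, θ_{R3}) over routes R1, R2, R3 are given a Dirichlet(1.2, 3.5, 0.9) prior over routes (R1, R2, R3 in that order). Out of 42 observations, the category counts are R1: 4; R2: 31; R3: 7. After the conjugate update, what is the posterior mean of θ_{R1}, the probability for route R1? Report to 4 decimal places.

The Dirichlet prior is conjugate to the Multinomial likelihood: each posterior αⱼ = prior αⱼ + observed count nⱼ.
Posterior concentration: (5.2, 34.5, 7.9), total = 47.6.
E[θ_{R1}|data] = α_{R1}/Σα = 5.2/47.6 = 0.1092.

0.1092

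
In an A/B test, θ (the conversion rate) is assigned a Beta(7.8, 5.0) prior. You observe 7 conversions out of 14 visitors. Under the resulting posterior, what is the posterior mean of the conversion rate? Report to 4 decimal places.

0.5522

The Beta prior is conjugate to a Binomial/Bernoulli likelihood; the update adds successes to α and failures to β.
Posterior: Beta(α+k, β+n−k) = Beta(7.8+7, 5.0+7) = Beta(14.8, 12.0).
Posterior mean = α/(α+β) = 14.8/26.8 = 0.5522.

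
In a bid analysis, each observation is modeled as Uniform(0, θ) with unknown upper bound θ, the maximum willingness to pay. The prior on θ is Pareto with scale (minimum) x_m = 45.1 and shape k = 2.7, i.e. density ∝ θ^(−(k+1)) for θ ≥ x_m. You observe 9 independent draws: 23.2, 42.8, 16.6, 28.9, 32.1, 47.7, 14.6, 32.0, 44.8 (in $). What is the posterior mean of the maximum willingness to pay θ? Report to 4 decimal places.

52.1579

A Pareto(scale x_m, shape k) prior on the upper bound θ of Uniform(0, θ) is conjugate: posterior is Pareto(max(x_m, max xᵢ), k + n).
Sample maximum = 47.7; prior scale x_m = 45.1 → posterior scale = max = 47.7.
Posterior shape = 2.7 + 9 = 11.7.
E[θ|data] = k·x_m/(k−1) = 11.7·47.7/10.7 = 52.1579.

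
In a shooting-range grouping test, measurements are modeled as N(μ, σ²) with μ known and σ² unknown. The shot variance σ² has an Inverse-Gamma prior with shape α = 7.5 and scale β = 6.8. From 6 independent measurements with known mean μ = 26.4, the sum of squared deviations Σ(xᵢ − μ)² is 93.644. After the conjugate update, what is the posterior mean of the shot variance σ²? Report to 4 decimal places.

5.6444

With known mean μ and an Inverse-Gamma(α, β) prior on σ², the Normal likelihood is conjugate: posterior is Inv-Gamma(α + n/2, β + Σ(xᵢ−μ)²/2).
Posterior: Inv-Gamma(7.5 + 6/2, 6.8 + 93.644/2) = Inv-Gamma(10.50, 53.6220).
E[σ²|data] = β/(α−1) = 53.6220/9.50 = 5.6444.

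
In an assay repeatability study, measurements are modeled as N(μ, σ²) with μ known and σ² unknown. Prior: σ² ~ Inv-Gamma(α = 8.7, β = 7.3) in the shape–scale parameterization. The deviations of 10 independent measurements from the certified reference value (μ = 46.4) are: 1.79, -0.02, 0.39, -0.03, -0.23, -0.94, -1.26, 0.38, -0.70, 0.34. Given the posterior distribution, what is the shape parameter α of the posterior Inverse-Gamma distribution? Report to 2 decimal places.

13.70

With known mean μ and an Inverse-Gamma(α, β) prior on σ², the Normal likelihood is conjugate: posterior is Inv-Gamma(α + n/2, β + Σ(xᵢ−μ)²/2).
Σ(xᵢ−μ)² = (1.79)² + (-0.02)² + (0.39)² + (-0.03)² + (-0.23)² + (-0.94)² + (-1.26)² + (0.38)² + (-0.70)² + (0.34)² = 6.6316.
Posterior: Inv-Gamma(8.7 + 10/2, 7.3 + 6.6316/2) = Inv-Gamma(13.70, 10.61580).
Posterior α = 13.70.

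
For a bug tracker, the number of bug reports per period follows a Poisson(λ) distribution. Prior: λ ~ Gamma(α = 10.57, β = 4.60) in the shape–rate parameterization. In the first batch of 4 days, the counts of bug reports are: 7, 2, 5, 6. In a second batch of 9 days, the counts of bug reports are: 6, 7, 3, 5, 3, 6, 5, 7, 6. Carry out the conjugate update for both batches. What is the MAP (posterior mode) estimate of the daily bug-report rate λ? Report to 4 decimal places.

With a Gamma(shape α, rate β) prior, the Poisson likelihood is conjugate: the posterior is Gamma(α + ΣXᵢ, β + n).
Batch 1: sum of counts S = 20 over n = 4 days.
After batch 1: Gamma(α+S, β+n) = Gamma(10.57+20, 4.60+4) = Gamma(30.57, 8.60).
Batch 2: sum of counts S = 48 over n = 9 days.
After batch 2: Gamma(α+S, β+n) = Gamma(30.57+48, 8.60+9) = Gamma(78.57, 17.60).
Mode of Gamma(α,β) for α≥1 is (α−1)/β = 77.57/17.60 = 4.4074.

4.4074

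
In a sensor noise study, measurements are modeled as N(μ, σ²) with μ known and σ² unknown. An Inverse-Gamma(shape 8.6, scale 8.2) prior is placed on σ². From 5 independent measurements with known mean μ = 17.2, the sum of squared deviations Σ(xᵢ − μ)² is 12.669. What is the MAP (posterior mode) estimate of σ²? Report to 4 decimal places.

1.2012

With known mean μ and an Inverse-Gamma(α, β) prior on σ², the Normal likelihood is conjugate: posterior is Inv-Gamma(α + n/2, β + Σ(xᵢ−μ)²/2).
Posterior: Inv-Gamma(8.6 + 5/2, 8.2 + 12.669/2) = Inv-Gamma(11.10, 14.5345).
Mode = β/(α+1) = 14.5345/12.10 = 1.2012.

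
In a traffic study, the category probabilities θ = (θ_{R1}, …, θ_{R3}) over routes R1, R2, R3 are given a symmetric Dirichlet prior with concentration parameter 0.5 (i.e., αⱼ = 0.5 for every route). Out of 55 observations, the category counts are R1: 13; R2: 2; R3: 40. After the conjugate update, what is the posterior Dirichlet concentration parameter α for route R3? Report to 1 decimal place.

The Dirichlet prior is conjugate to the Multinomial likelihood: each posterior αⱼ = prior αⱼ + observed count nⱼ.
Posterior concentration: (13.5, 2.5, 40.5), total = 56.5.
α_{R3} = 0.5 + 40 = 40.5.

40.5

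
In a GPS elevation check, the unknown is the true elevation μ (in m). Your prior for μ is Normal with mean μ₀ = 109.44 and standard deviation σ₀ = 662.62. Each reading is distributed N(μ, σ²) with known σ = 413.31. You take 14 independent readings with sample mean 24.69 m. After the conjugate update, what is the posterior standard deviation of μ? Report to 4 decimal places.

108.9581

For Normal data with known variance σ², a Normal(μ₀, σ₀²) prior on μ is conjugate. Posterior precision = 1/σ₀² + n/σ²; posterior mean is the precision-weighted average of μ₀ and x̄.
σ₀² = 662.62² = 439065.2644, σ² = 413.31² = 170825.1561; σ² + n·σ₀² = 170825.1561 + 14·439065.2644 = 6317738.8577.
Posterior precision = 1/σ₀² + n/σ² = 1/439065.2644 + 14/170825.1561 = (σ² + n·σ₀²)/(σ₀²σ²) = 6317738.8577/(439065.2644·170825.1561); posterior variance σₙ² = σ₀²σ²/(σ² + n·σ₀²) = 439065.2644·170825.1561/6317738.8577 = 11871.872836.
Posterior SD = √σₙ² = √(439065.2644·170825.1561/6317738.8577) = 108.9581.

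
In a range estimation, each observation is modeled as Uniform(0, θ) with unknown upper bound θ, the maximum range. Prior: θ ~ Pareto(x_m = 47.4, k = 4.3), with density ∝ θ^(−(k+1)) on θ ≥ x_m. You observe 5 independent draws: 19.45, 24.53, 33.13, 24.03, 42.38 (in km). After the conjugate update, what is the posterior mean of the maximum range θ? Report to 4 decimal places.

53.1108

A Pareto(scale x_m, shape k) prior on the upper bound θ of Uniform(0, θ) is conjugate: posterior is Pareto(max(x_m, max xᵢ), k + n).
Sample maximum = 42.38; prior scale x_m = 47.4 → posterior scale = max = 47.40.
Posterior shape = 4.3 + 5 = 9.3.
E[θ|data] = k·x_m/(k−1) = 9.3·47.40/8.3 = 53.1108.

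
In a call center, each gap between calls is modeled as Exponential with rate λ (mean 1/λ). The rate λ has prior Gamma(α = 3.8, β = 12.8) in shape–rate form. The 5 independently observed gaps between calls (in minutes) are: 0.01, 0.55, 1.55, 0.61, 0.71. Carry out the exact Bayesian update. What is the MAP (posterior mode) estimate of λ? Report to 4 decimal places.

0.4806

With a Gamma(shape α, rate β) prior on the exponential rate λ, the posterior after n observations with total T = Σxᵢ is Gamma(α+n, β+T).
Sum of observations T = 3.43 minutes; n = 5.
Posterior: Gamma(3.8+5, 12.8+3.43) = Gamma(8.8, 16.23).
Mode = (α−1)/β = 0.4806.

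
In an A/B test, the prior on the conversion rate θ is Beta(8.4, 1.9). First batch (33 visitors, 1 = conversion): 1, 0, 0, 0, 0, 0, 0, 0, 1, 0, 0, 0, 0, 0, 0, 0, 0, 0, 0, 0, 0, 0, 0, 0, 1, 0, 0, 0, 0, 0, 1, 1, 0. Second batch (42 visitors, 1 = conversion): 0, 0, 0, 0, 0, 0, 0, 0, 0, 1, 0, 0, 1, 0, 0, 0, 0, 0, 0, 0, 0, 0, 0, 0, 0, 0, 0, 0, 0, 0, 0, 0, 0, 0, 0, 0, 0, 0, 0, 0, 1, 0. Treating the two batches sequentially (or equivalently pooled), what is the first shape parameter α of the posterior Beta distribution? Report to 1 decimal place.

16.4

The Beta prior is conjugate to a Binomial/Bernoulli likelihood; the update adds successes to α and failures to β.
After batch 1: Beta(8.4+5, 1.9+28) = Beta(13.4, 29.9).
After batch 2: Beta(13.4+3, 29.9+39) = Beta(16.4, 68.9).
Posterior α = 16.4.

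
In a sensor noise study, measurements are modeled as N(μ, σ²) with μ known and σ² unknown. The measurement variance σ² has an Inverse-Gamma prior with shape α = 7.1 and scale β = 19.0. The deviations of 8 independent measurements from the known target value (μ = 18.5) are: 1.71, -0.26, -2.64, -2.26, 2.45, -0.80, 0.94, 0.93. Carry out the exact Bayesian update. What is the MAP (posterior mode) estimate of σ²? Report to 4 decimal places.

With known mean μ and an Inverse-Gamma(α, β) prior on σ², the Normal likelihood is conjugate: posterior is Inv-Gamma(α + n/2, β + Σ(xᵢ−μ)²/2).
Σ(xᵢ−μ)² = (1.71)² + (-0.26)² + (-2.64)² + (-2.26)² + (2.45)² + (-0.80)² + (0.94)² + (0.93)² = 23.4599.
Posterior: Inv-Gamma(7.1 + 8/2, 19.0 + 23.4599/2) = Inv-Gamma(11.10, 30.72995).
Mode = β/(α+1) = 30.72995/12.10 = 2.5397.

2.5397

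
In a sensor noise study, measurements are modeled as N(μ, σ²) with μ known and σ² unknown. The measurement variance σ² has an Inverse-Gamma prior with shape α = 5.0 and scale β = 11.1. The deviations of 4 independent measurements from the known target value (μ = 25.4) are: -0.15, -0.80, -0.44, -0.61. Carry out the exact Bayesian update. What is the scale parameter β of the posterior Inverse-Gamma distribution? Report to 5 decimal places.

11.71410

With known mean μ and an Inverse-Gamma(α, β) prior on σ², the Normal likelihood is conjugate: posterior is Inv-Gamma(α + n/2, β + Σ(xᵢ−μ)²/2).
Σ(xᵢ−μ)² = (-0.15)² + (-0.80)² + (-0.44)² + (-0.61)² = 1.2282.
Posterior: Inv-Gamma(5.0 + 4/2, 11.1 + 1.2282/2) = Inv-Gamma(7.00, 11.71410).
Posterior β = 11.71410.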